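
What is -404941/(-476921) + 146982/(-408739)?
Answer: 95416376977/194936212619 ≈ 0.48947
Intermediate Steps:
-404941/(-476921) + 146982/(-408739) = -404941*(-1/476921) + 146982*(-1/408739) = 404941/476921 - 146982/408739 = 95416376977/194936212619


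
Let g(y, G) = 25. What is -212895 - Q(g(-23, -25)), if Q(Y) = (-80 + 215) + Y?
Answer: -213055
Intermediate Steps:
Q(Y) = 135 + Y
-212895 - Q(g(-23, -25)) = -212895 - (135 + 25) = -212895 - 1*160 = -212895 - 160 = -213055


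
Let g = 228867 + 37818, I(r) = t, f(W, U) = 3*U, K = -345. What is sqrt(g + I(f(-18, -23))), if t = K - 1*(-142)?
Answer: sqrt(266482) ≈ 516.22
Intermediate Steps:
t = -203 (t = -345 - 1*(-142) = -345 + 142 = -203)
I(r) = -203
g = 266685
sqrt(g + I(f(-18, -23))) = sqrt(266685 - 203) = sqrt(266482)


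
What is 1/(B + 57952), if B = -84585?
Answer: -1/26633 ≈ -3.7547e-5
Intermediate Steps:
1/(B + 57952) = 1/(-84585 + 57952) = 1/(-26633) = -1/26633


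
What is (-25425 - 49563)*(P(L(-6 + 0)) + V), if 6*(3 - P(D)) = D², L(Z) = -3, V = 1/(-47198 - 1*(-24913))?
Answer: -2506586382/22285 ≈ -1.1248e+5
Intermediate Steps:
V = -1/22285 (V = 1/(-47198 + 24913) = 1/(-22285) = -1/22285 ≈ -4.4873e-5)
P(D) = 3 - D²/6
(-25425 - 49563)*(P(L(-6 + 0)) + V) = (-25425 - 49563)*((3 - ⅙*(-3)²) - 1/22285) = -74988*((3 - ⅙*9) - 1/22285) = -74988*((3 - 3/2) - 1/22285) = -74988*(3/2 - 1/22285) = -74988*66853/44570 = -2506586382/22285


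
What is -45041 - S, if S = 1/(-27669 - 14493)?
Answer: -1899018641/42162 ≈ -45041.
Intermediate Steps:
S = -1/42162 (S = 1/(-42162) = -1/42162 ≈ -2.3718e-5)
-45041 - S = -45041 - 1*(-1/42162) = -45041 + 1/42162 = -1899018641/42162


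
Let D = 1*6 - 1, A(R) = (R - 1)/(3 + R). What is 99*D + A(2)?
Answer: 2476/5 ≈ 495.20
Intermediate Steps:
A(R) = (-1 + R)/(3 + R)
D = 5 (D = 6 - 1 = 5)
99*D + A(2) = 99*5 + (-1 + 2)/(3 + 2) = 495 + 1/5 = 495 + (⅕)*1 = 495 + ⅕ = 2476/5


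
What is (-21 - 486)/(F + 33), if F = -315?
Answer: 169/94 ≈ 1.7979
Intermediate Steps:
(-21 - 486)/(F + 33) = (-21 - 486)/(-315 + 33) = -507/(-282) = -507*(-1/282) = 169/94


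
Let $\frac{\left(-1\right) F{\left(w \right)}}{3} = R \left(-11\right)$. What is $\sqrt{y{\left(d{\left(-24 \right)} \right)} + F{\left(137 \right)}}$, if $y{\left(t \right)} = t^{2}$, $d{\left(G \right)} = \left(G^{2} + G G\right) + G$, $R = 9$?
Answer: $3 \sqrt{141409} \approx 1128.1$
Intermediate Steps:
$d{\left(G \right)} = G + 2 G^{2}$ ($d{\left(G \right)} = \left(G^{2} + G^{2}\right) + G = 2 G^{2} + G = G + 2 G^{2}$)
$F{\left(w \right)} = 297$ ($F{\left(w \right)} = - 3 \cdot 9 \left(-11\right) = \left(-3\right) \left(-99\right) = 297$)
$\sqrt{y{\left(d{\left(-24 \right)} \right)} + F{\left(137 \right)}} = \sqrt{\left(- 24 \left(1 + 2 \left(-24\right)\right)\right)^{2} + 297} = \sqrt{\left(- 24 \left(1 - 48\right)\right)^{2} + 297} = \sqrt{\left(\left(-24\right) \left(-47\right)\right)^{2} + 297} = \sqrt{1128^{2} + 297} = \sqrt{1272384 + 297} = \sqrt{1272681} = 3 \sqrt{141409}$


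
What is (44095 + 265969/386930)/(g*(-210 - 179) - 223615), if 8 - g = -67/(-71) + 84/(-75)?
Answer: -2018996744415/10384225672084 ≈ -0.19443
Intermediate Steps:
g = 14513/1775 (g = 8 - (-67/(-71) + 84/(-75)) = 8 - (-67*(-1/71) + 84*(-1/75)) = 8 - (67/71 - 28/25) = 8 - 1*(-313/1775) = 8 + 313/1775 = 14513/1775 ≈ 8.1763)
(44095 + 265969/386930)/(g*(-210 - 179) - 223615) = (44095 + 265969/386930)/(14513*(-210 - 179)/1775 - 223615) = (44095 + 265969*(1/386930))/((14513/1775)*(-389) - 223615) = (44095 + 265969/386930)/(-5645557/1775 - 223615) = 17061944319/(386930*(-402562182/1775)) = (17061944319/386930)*(-1775/402562182) = -2018996744415/10384225672084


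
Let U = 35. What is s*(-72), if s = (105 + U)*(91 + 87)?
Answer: -1794240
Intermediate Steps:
s = 24920 (s = (105 + 35)*(91 + 87) = 140*178 = 24920)
s*(-72) = 24920*(-72) = -1794240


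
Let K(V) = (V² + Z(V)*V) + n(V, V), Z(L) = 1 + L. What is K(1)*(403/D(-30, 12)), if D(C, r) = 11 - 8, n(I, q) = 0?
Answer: 403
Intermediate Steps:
D(C, r) = 3
K(V) = V² + V*(1 + V) (K(V) = (V² + (1 + V)*V) + 0 = (V² + V*(1 + V)) + 0 = V² + V*(1 + V))
K(1)*(403/D(-30, 12)) = (1*(1 + 2*1))*(403/3) = (1*(1 + 2))*(403*(⅓)) = (1*3)*(403/3) = 3*(403/3) = 403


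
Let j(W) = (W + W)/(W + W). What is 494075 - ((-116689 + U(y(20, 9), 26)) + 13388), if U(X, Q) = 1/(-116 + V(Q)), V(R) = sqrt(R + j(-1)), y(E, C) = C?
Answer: 8022162420/13429 + 3*sqrt(3)/13429 ≈ 5.9738e+5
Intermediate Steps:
j(W) = 1 (j(W) = (2*W)/((2*W)) = (2*W)*(1/(2*W)) = 1)
V(R) = sqrt(1 + R) (V(R) = sqrt(R + 1) = sqrt(1 + R))
U(X, Q) = 1/(-116 + sqrt(1 + Q))
494075 - ((-116689 + U(y(20, 9), 26)) + 13388) = 494075 - ((-116689 + 1/(-116 + sqrt(1 + 26))) + 13388) = 494075 - ((-116689 + 1/(-116 + sqrt(27))) + 13388) = 494075 - ((-116689 + 1/(-116 + 3*sqrt(3))) + 13388) = 494075 - (-103301 + 1/(-116 + 3*sqrt(3))) = 494075 + (103301 - 1/(-116 + 3*sqrt(3))) = 597376 - 1/(-116 + 3*sqrt(3))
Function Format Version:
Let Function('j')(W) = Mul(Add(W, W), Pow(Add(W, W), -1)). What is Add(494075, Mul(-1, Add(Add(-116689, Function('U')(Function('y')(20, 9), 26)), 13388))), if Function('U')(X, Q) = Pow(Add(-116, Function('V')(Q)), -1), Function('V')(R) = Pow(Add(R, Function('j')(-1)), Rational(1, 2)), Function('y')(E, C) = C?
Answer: Add(Rational(8022162420, 13429), Mul(Rational(3, 13429), Pow(3, Rational(1, 2)))) ≈ 5.9738e+5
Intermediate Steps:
Function('j')(W) = 1 (Function('j')(W) = Mul(Mul(2, W), Pow(Mul(2, W), -1)) = Mul(Mul(2, W), Mul(Rational(1, 2), Pow(W, -1))) = 1)
Function('V')(R) = Pow(Add(1, R), Rational(1, 2)) (Function('V')(R) = Pow(Add(R, 1), Rational(1, 2)) = Pow(Add(1, R), Rational(1, 2)))
Function('U')(X, Q) = Pow(Add(-116, Pow(Add(1, Q), Rational(1, 2))), -1)
Add(494075, Mul(-1, Add(Add(-116689, Function('U')(Function('y')(20, 9), 26)), 13388))) = Add(494075, Mul(-1, Add(Add(-116689, Pow(Add(-116, Pow(Add(1, 26), Rational(1, 2))), -1)), 13388))) = Add(494075, Mul(-1, Add(Add(-116689, Pow(Add(-116, Pow(27, Rational(1, 2))), -1)), 13388))) = Add(494075, Mul(-1, Add(Add(-116689, Pow(Add(-116, Mul(3, Pow(3, Rational(1, 2)))), -1)), 13388))) = Add(494075, Mul(-1, Add(-103301, Pow(Add(-116, Mul(3, Pow(3, Rational(1, 2)))), -1)))) = Add(494075, Add(103301, Mul(-1, Pow(Add(-116, Mul(3, Pow(3, Rational(1, 2)))), -1)))) = Add(597376, Mul(-1, Pow(Add(-116, Mul(3, Pow(3, Rational(1, 2)))), -1)))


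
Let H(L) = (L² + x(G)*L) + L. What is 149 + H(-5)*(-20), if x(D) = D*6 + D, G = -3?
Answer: -2351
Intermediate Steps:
x(D) = 7*D (x(D) = 6*D + D = 7*D)
H(L) = L² - 20*L (H(L) = (L² + (7*(-3))*L) + L = (L² - 21*L) + L = L² - 20*L)
149 + H(-5)*(-20) = 149 - 5*(-20 - 5)*(-20) = 149 - 5*(-25)*(-20) = 149 + 125*(-20) = 149 - 2500 = -2351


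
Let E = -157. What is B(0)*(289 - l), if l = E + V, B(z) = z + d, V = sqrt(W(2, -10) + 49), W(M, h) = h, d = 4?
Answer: 1784 - 4*sqrt(39) ≈ 1759.0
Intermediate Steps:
V = sqrt(39) (V = sqrt(-10 + 49) = sqrt(39) ≈ 6.2450)
B(z) = 4 + z (B(z) = z + 4 = 4 + z)
l = -157 + sqrt(39) ≈ -150.75
B(0)*(289 - l) = (4 + 0)*(289 - (-157 + sqrt(39))) = 4*(289 + (157 - sqrt(39))) = 4*(446 - sqrt(39)) = 1784 - 4*sqrt(39)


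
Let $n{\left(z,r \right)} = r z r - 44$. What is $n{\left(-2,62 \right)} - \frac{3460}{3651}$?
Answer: $- \frac{28232992}{3651} \approx -7732.9$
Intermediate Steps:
$n{\left(z,r \right)} = -44 + z r^{2}$ ($n{\left(z,r \right)} = z r^{2} - 44 = -44 + z r^{2}$)
$n{\left(-2,62 \right)} - \frac{3460}{3651} = \left(-44 - 2 \cdot 62^{2}\right) - \frac{3460}{3651} = \left(-44 - 7688\right) - \frac{3460}{3651} = -7732 - \frac{3460}{3651} = - \frac{28232992}{3651}$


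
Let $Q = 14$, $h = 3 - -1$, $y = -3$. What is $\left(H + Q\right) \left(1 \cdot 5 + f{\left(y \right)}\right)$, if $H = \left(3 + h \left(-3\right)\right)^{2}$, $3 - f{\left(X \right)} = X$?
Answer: $1045$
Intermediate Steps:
$f{\left(X \right)} = 3 - X$
$h = 4$ ($h = 3 + 1 = 4$)
$H = 81$ ($H = \left(3 + 4 \left(-3\right)\right)^{2} = \left(3 - 12\right)^{2} = \left(-9\right)^{2} = 81$)
$\left(H + Q\right) \left(1 \cdot 5 + f{\left(y \right)}\right) = \left(81 + 14\right) \left(1 \cdot 5 + \left(3 - -3\right)\right) = 95 \left(5 + \left(3 + 3\right)\right) = 95 \left(5 + 6\right) = 95 \cdot 11 = 1045$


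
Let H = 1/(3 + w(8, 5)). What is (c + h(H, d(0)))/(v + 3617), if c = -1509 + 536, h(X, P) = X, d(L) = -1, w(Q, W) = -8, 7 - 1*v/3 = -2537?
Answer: -4866/56245 ≈ -0.086514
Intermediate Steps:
v = 7632 (v = 21 - 3*(-2537) = 21 + 7611 = 7632)
H = -1/5 (H = 1/(3 - 8) = 1/(-5) = -1/5 ≈ -0.20000)
c = -973
(c + h(H, d(0)))/(v + 3617) = (-973 - 1/5)/(7632 + 3617) = -4866/5/11249 = -4866/5*1/11249 = -4866/56245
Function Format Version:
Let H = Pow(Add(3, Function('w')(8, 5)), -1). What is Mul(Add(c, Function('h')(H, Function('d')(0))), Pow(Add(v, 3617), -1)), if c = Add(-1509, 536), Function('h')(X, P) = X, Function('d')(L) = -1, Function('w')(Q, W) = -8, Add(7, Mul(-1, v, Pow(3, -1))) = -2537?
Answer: Rational(-4866, 56245) ≈ -0.086514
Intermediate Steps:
v = 7632 (v = Add(21, Mul(-3, -2537)) = Add(21, 7611) = 7632)
H = Rational(-1, 5) (H = Pow(Add(3, -8), -1) = Pow(-5, -1) = Rational(-1, 5) ≈ -0.20000)
c = -973
Mul(Add(c, Function('h')(H, Function('d')(0))), Pow(Add(v, 3617), -1)) = Mul(Add(-973, Rational(-1, 5)), Pow(Add(7632, 3617), -1)) = Mul(Rational(-4866, 5), Pow(11249, -1)) = Mul(Rational(-4866, 5), Rational(1, 11249)) = Rational(-4866, 56245)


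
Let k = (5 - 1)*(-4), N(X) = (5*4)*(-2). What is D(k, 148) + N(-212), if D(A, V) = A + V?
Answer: 92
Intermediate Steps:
N(X) = -40 (N(X) = 20*(-2) = -40)
k = -16 (k = 4*(-4) = -16)
D(k, 148) + N(-212) = (-16 + 148) - 40 = 132 - 40 = 92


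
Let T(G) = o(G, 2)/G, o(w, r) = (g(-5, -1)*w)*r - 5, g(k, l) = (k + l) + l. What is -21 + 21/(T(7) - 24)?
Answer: -5838/271 ≈ -21.542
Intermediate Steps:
g(k, l) = k + 2*l
o(w, r) = -5 - 7*r*w (o(w, r) = ((-5 + 2*(-1))*w)*r - 5 = ((-5 - 2)*w)*r - 5 = (-7*w)*r - 5 = -7*r*w - 5 = -5 - 7*r*w)
T(G) = (-5 - 14*G)/G (T(G) = (-5 - 7*2*G)/G = (-5 - 14*G)/G)
-21 + 21/(T(7) - 24) = -21 + 21/((-14 - 5/7) - 24) = -21 + 21/(-103/7 - 24) = -21 + 21/(-271/7) = -21 - 7/271*21 = -21 - 147/271 = -5838/271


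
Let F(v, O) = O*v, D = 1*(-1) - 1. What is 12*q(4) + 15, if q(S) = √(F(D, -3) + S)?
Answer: 15 + 12*√10 ≈ 52.947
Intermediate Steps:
D = -2 (D = -1 - 1 = -2)
q(S) = √(6 + S) (q(S) = √(-3*(-2) + S) = √(6 + S))
12*q(4) + 15 = 12*√(6 + 4) + 15 = 12*√10 + 15 = 15 + 12*√10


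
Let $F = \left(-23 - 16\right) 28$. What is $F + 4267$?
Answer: $3175$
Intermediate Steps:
$F = -1092$ ($F = \left(-39\right) 28 = -1092$)
$F + 4267 = -1092 + 4267 = 3175$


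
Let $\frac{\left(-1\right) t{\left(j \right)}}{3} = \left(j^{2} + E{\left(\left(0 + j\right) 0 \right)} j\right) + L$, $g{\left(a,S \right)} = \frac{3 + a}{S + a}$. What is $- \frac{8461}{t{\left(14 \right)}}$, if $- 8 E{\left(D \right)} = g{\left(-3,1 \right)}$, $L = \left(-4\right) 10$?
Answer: $\frac{8461}{468} \approx 18.079$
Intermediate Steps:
$g{\left(a,S \right)} = \frac{3 + a}{S + a}$
$L = -40$
$E{\left(D \right)} = 0$ ($E{\left(D \right)} = - \frac{\frac{1}{1 - 3} \left(3 - 3\right)}{8} = - \frac{\frac{1}{-2} \cdot 0}{8} = - \frac{\left(- \frac{1}{2}\right) 0}{8} = \left(- \frac{1}{8}\right) 0 = 0$)
$t{\left(j \right)} = 120 - 3 j^{2}$ ($t{\left(j \right)} = - 3 \left(\left(j^{2} + 0 j\right) - 40\right) = - 3 \left(\left(j^{2} + 0\right) - 40\right) = - 3 \left(j^{2} - 40\right) = - 3 \left(-40 + j^{2}\right) = 120 - 3 j^{2}$)
$- \frac{8461}{t{\left(14 \right)}} = - \frac{8461}{120 - 3 \cdot 14^{2}} = - \frac{8461}{120 - 588} = - \frac{8461}{-468} = \left(-8461\right) \left(- \frac{1}{468}\right) = \frac{8461}{468}$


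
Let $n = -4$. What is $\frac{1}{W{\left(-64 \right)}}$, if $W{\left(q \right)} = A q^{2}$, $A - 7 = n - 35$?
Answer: $- \frac{1}{131072} \approx -7.6294 \cdot 10^{-6}$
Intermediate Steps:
$A = -32$ ($A = 7 - 39 = -32$)
$W{\left(q \right)} = - 32 q^{2}$
$\frac{1}{W{\left(-64 \right)}} = \frac{1}{\left(-32\right) \left(-64\right)^{2}} = \frac{1}{\left(-32\right) 4096} = \frac{1}{-131072} = - \frac{1}{131072}$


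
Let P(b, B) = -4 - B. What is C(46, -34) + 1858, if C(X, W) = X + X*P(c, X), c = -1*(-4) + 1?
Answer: -396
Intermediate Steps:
c = 5 (c = 4 + 1 = 5)
C(X, W) = X + X*(-4 - X)
C(46, -34) + 1858 = -1*46*(3 + 46) + 1858 = -1*46*49 + 1858 = -2254 + 1858 = -396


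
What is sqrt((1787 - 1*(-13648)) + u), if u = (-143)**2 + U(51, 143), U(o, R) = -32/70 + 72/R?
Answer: 2*sqrt(224724064565)/5005 ≈ 189.43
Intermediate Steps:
U(o, R) = -16/35 + 72/R (U(o, R) = -32*1/70 + 72/R = -16/35 + 72/R)
u = 102347477/5005 (u = (-143)**2 + (-16/35 + 72/143) = 20449 + (-16/35 + 72*(1/143)) = 20449 + (-16/35 + 72/143) = 20449 + 232/5005 = 102347477/5005 ≈ 20449.)
sqrt((1787 - 1*(-13648)) + u) = sqrt((1787 - 1*(-13648)) + 102347477/5005) = sqrt((1787 + 13648) + 102347477/5005) = sqrt(15435 + 102347477/5005) = sqrt(179599652/5005) = 2*sqrt(224724064565)/5005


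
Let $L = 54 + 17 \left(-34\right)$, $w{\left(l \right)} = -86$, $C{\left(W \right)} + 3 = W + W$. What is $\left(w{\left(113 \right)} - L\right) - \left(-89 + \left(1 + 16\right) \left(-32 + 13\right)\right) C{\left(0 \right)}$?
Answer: $-798$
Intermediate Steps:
$C{\left(W \right)} = -3 + 2 W$ ($C{\left(W \right)} = -3 + \left(W + W\right) = -3 + 2 W$)
$L = -524$ ($L = 54 - 578 = -524$)
$\left(w{\left(113 \right)} - L\right) - \left(-89 + \left(1 + 16\right) \left(-32 + 13\right)\right) C{\left(0 \right)} = \left(-86 - -524\right) - \left(-89 + \left(1 + 16\right) \left(-32 + 13\right)\right) \left(-3 + 2 \cdot 0\right) = \left(-86 + 524\right) - \left(-89 + 17 \left(-19\right)\right) \left(-3 + 0\right) = 438 - \left(-89 - 323\right) \left(-3\right) = 438 - \left(-412\right) \left(-3\right) = 438 - 1236 = -798$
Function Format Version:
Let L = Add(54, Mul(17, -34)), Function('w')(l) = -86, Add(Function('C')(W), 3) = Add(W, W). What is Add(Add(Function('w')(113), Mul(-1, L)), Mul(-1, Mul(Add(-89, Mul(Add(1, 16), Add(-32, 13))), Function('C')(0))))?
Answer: -798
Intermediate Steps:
Function('C')(W) = Add(-3, Mul(2, W)) (Function('C')(W) = Add(-3, Add(W, W)) = Add(-3, Mul(2, W)))
L = -524 (L = Add(54, -578) = -524)
Add(Add(Function('w')(113), Mul(-1, L)), Mul(-1, Mul(Add(-89, Mul(Add(1, 16), Add(-32, 13))), Function('C')(0)))) = Add(Add(-86, Mul(-1, -524)), Mul(-1, Mul(Add(-89, Mul(Add(1, 16), Add(-32, 13))), Add(-3, Mul(2, 0))))) = Add(Add(-86, 524), Mul(-1, Mul(Add(-89, Mul(17, -19)), Add(-3, 0)))) = Add(438, Mul(-1, Mul(Add(-89, -323), -3))) = Add(438, Mul(-1, Mul(-412, -3))) = Add(438, Mul(-1, 1236)) = Add(438, -1236) = -798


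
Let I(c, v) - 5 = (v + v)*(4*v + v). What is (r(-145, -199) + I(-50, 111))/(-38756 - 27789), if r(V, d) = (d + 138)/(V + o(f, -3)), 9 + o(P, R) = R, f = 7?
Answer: -19344816/10447565 ≈ -1.8516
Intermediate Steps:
o(P, R) = -9 + R
r(V, d) = (138 + d)/(-12 + V) (r(V, d) = (d + 138)/(V + (-9 - 3)) = (138 + d)/(V - 12) = (138 + d)/(-12 + V))
I(c, v) = 5 + 10*v² (I(c, v) = 5 + (v + v)*(4*v + v) = 5 + (2*v)*(5*v) = 5 + 10*v²)
(r(-145, -199) + I(-50, 111))/(-38756 - 27789) = ((138 - 199)/(-12 - 145) + (5 + 10*111²))/(-38756 - 27789) = (-61/(-157) + (5 + 10*12321))/(-66545) = (-1/157*(-61) + (5 + 123210))*(-1/66545) = (61/157 + 123215)*(-1/66545) = (19344816/157)*(-1/66545) = -19344816/10447565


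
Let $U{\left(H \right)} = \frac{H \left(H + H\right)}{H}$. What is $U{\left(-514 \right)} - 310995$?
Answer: $-312023$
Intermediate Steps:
$U{\left(H \right)} = 2 H$ ($U{\left(H \right)} = \frac{H 2 H}{H} = \frac{2 H^{2}}{H} = 2 H$)
$U{\left(-514 \right)} - 310995 = 2 \left(-514\right) - 310995 = -1028 - 310995 = -312023$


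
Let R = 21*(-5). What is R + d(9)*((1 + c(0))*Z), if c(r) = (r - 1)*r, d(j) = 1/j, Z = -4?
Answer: -949/9 ≈ -105.44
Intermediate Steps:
R = -105
c(r) = r*(-1 + r) (c(r) = (-1 + r)*r = r*(-1 + r))
R + d(9)*((1 + c(0))*Z) = -105 + ((1 + 0*(-1 + 0))*(-4))/9 = -105 + ((1 + 0*(-1))*(-4))/9 = -105 + ((1 + 0)*(-4))/9 = -105 + (1*(-4))/9 = -105 + (⅑)*(-4) = -105 - 4/9 = -949/9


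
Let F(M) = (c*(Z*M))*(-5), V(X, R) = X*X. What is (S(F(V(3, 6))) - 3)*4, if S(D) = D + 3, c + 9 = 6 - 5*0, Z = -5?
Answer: -2700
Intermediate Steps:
c = -3 (c = -9 + (6 - 5*0) = -9 + (6 + 0) = -9 + 6 = -3)
V(X, R) = X**2
F(M) = -75*M (F(M) = -(-15)*M*(-5) = (15*M)*(-5) = -75*M)
S(D) = 3 + D
(S(F(V(3, 6))) - 3)*4 = ((3 - 75*3**2) - 3)*4 = ((3 - 75*9) - 3)*4 = ((3 - 675) - 3)*4 = (-672 - 3)*4 = -675*4 = -2700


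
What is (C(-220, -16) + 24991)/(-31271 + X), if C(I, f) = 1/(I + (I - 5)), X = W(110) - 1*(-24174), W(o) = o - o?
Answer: -11120994/3158165 ≈ -3.5213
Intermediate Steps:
W(o) = 0
X = 24174 (X = 0 - 1*(-24174) = 0 + 24174 = 24174)
C(I, f) = 1/(-5 + 2*I) (C(I, f) = 1/(I + (-5 + I)) = 1/(-5 + 2*I))
(C(-220, -16) + 24991)/(-31271 + X) = (1/(-5 + 2*(-220)) + 24991)/(-31271 + 24174) = (1/(-5 - 440) + 24991)/(-7097) = (1/(-445) + 24991)*(-1/7097) = (-1/445 + 24991)*(-1/7097) = (11120994/445)*(-1/7097) = -11120994/3158165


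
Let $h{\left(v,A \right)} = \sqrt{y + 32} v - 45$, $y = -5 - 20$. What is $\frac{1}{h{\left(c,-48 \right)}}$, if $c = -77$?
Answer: $\frac{45}{39478} - \frac{77 \sqrt{7}}{39478} \approx -0.0040205$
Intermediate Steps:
$y = -25$ ($y = -5 - 20 = -25$)
$h{\left(v,A \right)} = -45 + v \sqrt{7}$ ($h{\left(v,A \right)} = \sqrt{-25 + 32} v - 45 = \sqrt{7} v - 45 = v \sqrt{7} - 45 = -45 + v \sqrt{7}$)
$\frac{1}{h{\left(c,-48 \right)}} = \frac{1}{-45 - 77 \sqrt{7}}$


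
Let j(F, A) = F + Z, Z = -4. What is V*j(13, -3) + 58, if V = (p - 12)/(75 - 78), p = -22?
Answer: 160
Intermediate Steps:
V = 34/3 (V = (-22 - 12)/(75 - 78) = -34/(-3) = -34*(-1/3) = 34/3 ≈ 11.333)
j(F, A) = -4 + F (j(F, A) = F - 4 = -4 + F)
V*j(13, -3) + 58 = 34*(-4 + 13)/3 + 58 = (34/3)*9 + 58 = 102 + 58 = 160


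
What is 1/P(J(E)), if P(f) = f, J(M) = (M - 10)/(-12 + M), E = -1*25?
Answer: 37/35 ≈ 1.0571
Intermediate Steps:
E = -25
J(M) = (-10 + M)/(-12 + M)
1/P(J(E)) = 1/((-10 - 25)/(-12 - 25)) = 1/(-35/(-37)) = 1/(-1/37*(-35)) = 1/(35/37) = 37/35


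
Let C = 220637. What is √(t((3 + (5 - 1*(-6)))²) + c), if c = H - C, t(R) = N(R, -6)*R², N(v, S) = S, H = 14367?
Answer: I*√436766 ≈ 660.88*I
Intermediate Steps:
t(R) = -6*R²
c = -206270 (c = 14367 - 1*220637 = 14367 - 220637 = -206270)
√(t((3 + (5 - 1*(-6)))²) + c) = √(-6*(3 + (5 - 1*(-6)))⁴ - 206270) = √(-6*(3 + (5 + 6))⁴ - 206270) = √(-6*(3 + 11)⁴ - 206270) = √(-6*(14²)² - 206270) = √(-6*196² - 206270) = √(-6*38416 - 206270) = √(-230496 - 206270) = √(-436766) = I*√436766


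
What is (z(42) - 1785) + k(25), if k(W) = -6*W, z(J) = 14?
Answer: -1921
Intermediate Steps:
(z(42) - 1785) + k(25) = (14 - 1785) - 6*25 = -1771 - 150 = -1921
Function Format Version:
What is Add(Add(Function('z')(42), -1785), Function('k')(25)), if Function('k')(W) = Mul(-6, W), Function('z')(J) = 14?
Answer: -1921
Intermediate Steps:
Add(Add(Function('z')(42), -1785), Function('k')(25)) = Add(Add(14, -1785), Mul(-6, 25)) = Add(-1771, -150) = -1921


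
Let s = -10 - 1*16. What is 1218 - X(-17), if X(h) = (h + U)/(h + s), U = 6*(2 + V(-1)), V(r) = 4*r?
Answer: 52345/43 ≈ 1217.3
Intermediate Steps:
U = -12 (U = 6*(2 + 4*(-1)) = 6*(2 - 4) = 6*(-2) = -12)
s = -26 (s = -10 - 16 = -26)
X(h) = (-12 + h)/(-26 + h) (X(h) = (h - 12)/(h - 26) = (-12 + h)/(-26 + h))
1218 - X(-17) = 1218 - (-12 - 17)/(-26 - 17) = 1218 - (-29)/(-43) = 1218 - (-1)*(-29)/43 = 1218 - 1*29/43 = 1218 - 29/43 = 52345/43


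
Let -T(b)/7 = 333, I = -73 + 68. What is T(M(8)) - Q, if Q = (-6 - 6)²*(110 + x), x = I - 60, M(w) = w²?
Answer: -8811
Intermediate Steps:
I = -5
T(b) = -2331 (T(b) = -7*333 = -2331)
x = -65 (x = -5 - 60 = -65)
Q = 6480 (Q = (-6 - 6)²*(110 - 65) = (-12)²*45 = 144*45 = 6480)
T(M(8)) - Q = -2331 - 1*6480 = -2331 - 6480 = -8811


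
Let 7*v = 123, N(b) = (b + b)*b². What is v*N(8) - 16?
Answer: 125840/7 ≈ 17977.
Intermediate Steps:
N(b) = 2*b³ (N(b) = (2*b)*b² = 2*b³)
v = 123/7 (v = (⅐)*123 = 123/7 ≈ 17.571)
v*N(8) - 16 = 123*(2*8³)/7 - 16 = 123*(2*512)/7 - 16 = (123/7)*1024 - 16 = 125952/7 - 16 = 125840/7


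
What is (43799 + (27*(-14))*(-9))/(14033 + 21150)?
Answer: 47201/35183 ≈ 1.3416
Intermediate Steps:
(43799 + (27*(-14))*(-9))/(14033 + 21150) = (43799 - 378*(-9))/35183 = (43799 + 3402)*(1/35183) = 47201*(1/35183) = 47201/35183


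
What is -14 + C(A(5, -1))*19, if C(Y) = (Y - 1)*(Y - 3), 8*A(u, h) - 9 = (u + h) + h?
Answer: -113/4 ≈ -28.250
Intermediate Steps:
A(u, h) = 9/8 + h/4 + u/8 (A(u, h) = 9/8 + ((u + h) + h)/8 = 9/8 + ((h + u) + h)/8 = 9/8 + (u + 2*h)/8 = 9/8 + (h/4 + u/8) = 9/8 + h/4 + u/8)
C(Y) = (-1 + Y)*(-3 + Y)
-14 + C(A(5, -1))*19 = -14 + (3 + (9/8 + (¼)*(-1) + (⅛)*5)² - 4*(9/8 + (¼)*(-1) + (⅛)*5))*19 = -14 + (3 + (9/8 - ¼ + 5/8)² - 4*(9/8 - ¼ + 5/8))*19 = -14 + (3 + (3/2)² - 4*3/2)*19 = -14 + (3 + 9/4 - 6)*19 = -14 - ¾*19 = -14 - 57/4 = -113/4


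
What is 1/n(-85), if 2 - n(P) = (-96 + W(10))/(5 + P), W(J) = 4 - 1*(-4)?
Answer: 10/9 ≈ 1.1111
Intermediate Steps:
W(J) = 8 (W(J) = 4 + 4 = 8)
n(P) = 2 + 88/(5 + P) (n(P) = 2 - (-96 + 8)/(5 + P) = 2 - (-88)/(5 + P) = 2 + 88/(5 + P))
1/n(-85) = 1/(2*(49 - 85)/(5 - 85)) = 1/(2*(-36)/(-80)) = 1/(2*(-1/80)*(-36)) = 1/(9/10) = 10/9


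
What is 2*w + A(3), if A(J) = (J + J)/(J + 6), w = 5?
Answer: 32/3 ≈ 10.667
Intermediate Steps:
A(J) = 2*J/(6 + J) (A(J) = (2*J)/(6 + J) = 2*J/(6 + J))
2*w + A(3) = 2*5 + 2*3/(6 + 3) = 10 + 2*3/9 = 10 + 2*3*(⅑) = 10 + ⅔ = 32/3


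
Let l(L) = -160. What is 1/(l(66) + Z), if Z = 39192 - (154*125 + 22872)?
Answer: -1/3090 ≈ -0.00032362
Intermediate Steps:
Z = -2930 (Z = 39192 - (19250 + 22872) = 39192 - 1*42122 = 39192 - 42122 = -2930)
1/(l(66) + Z) = 1/(-160 - 2930) = 1/(-3090) = -1/3090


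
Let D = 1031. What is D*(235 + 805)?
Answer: 1072240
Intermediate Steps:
D*(235 + 805) = 1031*(235 + 805) = 1031*1040 = 1072240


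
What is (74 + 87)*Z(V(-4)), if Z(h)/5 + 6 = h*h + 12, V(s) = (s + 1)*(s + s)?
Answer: 468510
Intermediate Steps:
V(s) = 2*s*(1 + s) (V(s) = (1 + s)*(2*s) = 2*s*(1 + s))
Z(h) = 30 + 5*h**2 (Z(h) = -30 + 5*(h*h + 12) = -30 + 5*(h**2 + 12) = -30 + 5*(12 + h**2) = -30 + (60 + 5*h**2) = 30 + 5*h**2)
(74 + 87)*Z(V(-4)) = (74 + 87)*(30 + 5*(2*(-4)*(1 - 4))**2) = 161*(30 + 5*(2*(-4)*(-3))**2) = 161*(30 + 5*24**2) = 161*(30 + 5*576) = 161*(30 + 2880) = 161*2910 = 468510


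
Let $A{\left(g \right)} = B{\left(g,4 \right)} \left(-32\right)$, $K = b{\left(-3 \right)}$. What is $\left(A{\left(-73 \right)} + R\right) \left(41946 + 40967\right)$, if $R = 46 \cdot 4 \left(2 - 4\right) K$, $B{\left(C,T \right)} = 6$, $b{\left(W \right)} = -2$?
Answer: $45104672$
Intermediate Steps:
$K = -2$
$R = 736$ ($R = 46 \cdot 4 \left(2 - 4\right) \left(-2\right) = 46 \cdot 4 \left(-2\right) \left(-2\right) = 46 \left(\left(-8\right) \left(-2\right)\right) = 46 \cdot 16 = 736$)
$A{\left(g \right)} = -192$ ($A{\left(g \right)} = 6 \left(-32\right) = -192$)
$\left(A{\left(-73 \right)} + R\right) \left(41946 + 40967\right) = \left(-192 + 736\right) \left(41946 + 40967\right) = 544 \cdot 82913 = 45104672$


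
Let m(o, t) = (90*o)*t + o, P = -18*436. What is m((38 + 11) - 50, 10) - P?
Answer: 6947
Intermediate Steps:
P = -7848
m(o, t) = o + 90*o*t (m(o, t) = 90*o*t + o = o + 90*o*t)
m((38 + 11) - 50, 10) - P = ((38 + 11) - 50)*(1 + 90*10) - 1*(-7848) = (49 - 50)*(1 + 900) + 7848 = -1*901 + 7848 = -901 + 7848 = 6947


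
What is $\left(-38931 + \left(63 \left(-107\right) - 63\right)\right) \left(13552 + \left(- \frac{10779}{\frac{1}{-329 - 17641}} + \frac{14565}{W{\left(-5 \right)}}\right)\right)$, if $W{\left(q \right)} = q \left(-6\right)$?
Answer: $- \frac{17718897696225}{2} \approx -8.8594 \cdot 10^{12}$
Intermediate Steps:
$W{\left(q \right)} = - 6 q$
$\left(-38931 + \left(63 \left(-107\right) - 63\right)\right) \left(13552 + \left(- \frac{10779}{\frac{1}{-329 - 17641}} + \frac{14565}{W{\left(-5 \right)}}\right)\right) = \left(-38931 + \left(63 \left(-107\right) - 63\right)\right) \left(13552 + \left(- \frac{10779}{\frac{1}{-329 - 17641}} + \frac{14565}{\left(-6\right) \left(-5\right)}\right)\right) = \left(-38931 - 6804\right) \left(13552 + \left(- \frac{10779}{\frac{1}{-17970}} + \frac{14565}{30}\right)\right) = \left(-38931 - 6804\right) \left(13552 + \left(- \frac{10779}{- \frac{1}{17970}} + 14565 \cdot \frac{1}{30}\right)\right) = - 45735 \left(13552 + \left(\left(-10779\right) \left(-17970\right) + \frac{971}{2}\right)\right) = - 45735 \left(13552 + \left(193698630 + \frac{971}{2}\right)\right) = - 45735 \left(13552 + \frac{387398231}{2}\right) = \left(-45735\right) \frac{387425335}{2} = - \frac{17718897696225}{2}$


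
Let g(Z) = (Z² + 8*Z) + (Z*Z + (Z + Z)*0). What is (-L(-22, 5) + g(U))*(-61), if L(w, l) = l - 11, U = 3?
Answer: -2928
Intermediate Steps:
g(Z) = 2*Z² + 8*Z (g(Z) = (Z² + 8*Z) + (Z² + (2*Z)*0) = (Z² + 8*Z) + (Z² + 0) = (Z² + 8*Z) + Z² = 2*Z² + 8*Z)
L(w, l) = -11 + l
(-L(-22, 5) + g(U))*(-61) = (-(-11 + 5) + 2*3*(4 + 3))*(-61) = (-1*(-6) + 2*3*7)*(-61) = (6 + 42)*(-61) = 48*(-61) = -2928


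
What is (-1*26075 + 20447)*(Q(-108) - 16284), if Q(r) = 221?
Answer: 90402564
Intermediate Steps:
(-1*26075 + 20447)*(Q(-108) - 16284) = (-1*26075 + 20447)*(221 - 16284) = (-26075 + 20447)*(-16063) = -5628*(-16063) = 90402564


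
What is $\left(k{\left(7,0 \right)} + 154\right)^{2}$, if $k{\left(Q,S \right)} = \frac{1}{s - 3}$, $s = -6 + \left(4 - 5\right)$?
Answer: $\frac{2368521}{100} \approx 23685.0$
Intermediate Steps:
$s = -7$ ($s = -6 - 1 = -7$)
$k{\left(Q,S \right)} = - \frac{1}{10}$ ($k{\left(Q,S \right)} = \frac{1}{-7 - 3} = \frac{1}{-10} = - \frac{1}{10}$)
$\left(k{\left(7,0 \right)} + 154\right)^{2} = \left(- \frac{1}{10} + 154\right)^{2} = \left(\frac{1539}{10}\right)^{2} = \frac{2368521}{100}$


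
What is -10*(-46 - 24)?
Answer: 700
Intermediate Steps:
-10*(-46 - 24) = -10*(-70) = 700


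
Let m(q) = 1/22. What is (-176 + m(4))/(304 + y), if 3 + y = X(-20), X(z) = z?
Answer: -3871/6182 ≈ -0.62617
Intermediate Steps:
m(q) = 1/22
y = -23 (y = -3 - 20 = -23)
(-176 + m(4))/(304 + y) = (-176 + 1/22)/(304 - 23) = -3871/22/281 = -3871/22*1/281 = -3871/6182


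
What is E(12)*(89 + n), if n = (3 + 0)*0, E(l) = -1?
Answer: -89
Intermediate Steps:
n = 0 (n = 3*0 = 0)
E(12)*(89 + n) = -(89 + 0) = -1*89 = -89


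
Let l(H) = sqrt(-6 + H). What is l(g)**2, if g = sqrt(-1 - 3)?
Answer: -6 + 2*I ≈ -6.0 + 2.0*I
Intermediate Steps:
g = 2*I (g = sqrt(-4) = 2*I ≈ 2.0*I)
l(g)**2 = (sqrt(-6 + 2*I))**2 = -6 + 2*I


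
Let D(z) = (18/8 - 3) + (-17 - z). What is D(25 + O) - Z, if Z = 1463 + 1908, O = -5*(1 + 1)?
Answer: -13615/4 ≈ -3403.8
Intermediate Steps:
O = -10 (O = -5*2 = -10)
Z = 3371
D(z) = -71/4 - z (D(z) = (18*(1/8) - 3) + (-17 - z) = (9/4 - 3) + (-17 - z) = -3/4 + (-17 - z) = -71/4 - z)
D(25 + O) - Z = (-71/4 - (25 - 10)) - 1*3371 = (-71/4 - 1*15) - 3371 = (-71/4 - 15) - 3371 = -131/4 - 3371 = -13615/4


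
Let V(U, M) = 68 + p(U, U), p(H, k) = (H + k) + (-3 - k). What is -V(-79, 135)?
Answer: 14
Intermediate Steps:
p(H, k) = -3 + H
V(U, M) = 65 + U (V(U, M) = 68 + (-3 + U) = 65 + U)
-V(-79, 135) = -(65 - 79) = -1*(-14) = 14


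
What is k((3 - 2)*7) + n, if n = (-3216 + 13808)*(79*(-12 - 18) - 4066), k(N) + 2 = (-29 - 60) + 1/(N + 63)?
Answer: -4771914209/70 ≈ -6.8170e+7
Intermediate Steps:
k(N) = -91 + 1/(63 + N) (k(N) = -2 + ((-29 - 60) + 1/(N + 63)) = -2 + (-89 + 1/(63 + N)) = -91 + 1/(63 + N))
n = -68170112 (n = 10592*(79*(-30) - 4066) = 10592*(-2370 - 4066) = 10592*(-6436) = -68170112)
k((3 - 2)*7) + n = (-5732 - 91*(3 - 2)*7)/(63 + (3 - 2)*7) - 68170112 = (-5732 - 91*7)/(63 + 1*7) - 68170112 = (-5732 - 91*7)/(63 + 7) - 68170112 = (-5732 - 637)/70 - 68170112 = (1/70)*(-6369) - 68170112 = -6369/70 - 68170112 = -4771914209/70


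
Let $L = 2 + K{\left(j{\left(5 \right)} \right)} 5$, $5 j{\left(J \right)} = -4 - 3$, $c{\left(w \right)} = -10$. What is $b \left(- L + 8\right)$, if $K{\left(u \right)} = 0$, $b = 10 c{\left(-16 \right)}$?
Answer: $-600$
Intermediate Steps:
$b = -100$ ($b = 10 \left(-10\right) = -100$)
$j{\left(J \right)} = - \frac{7}{5}$ ($j{\left(J \right)} = \frac{-4 - 3}{5} = \frac{1}{5} \left(-7\right) = - \frac{7}{5}$)
$L = 2$ ($L = 2 + 0 \cdot 5 = 2 + 0 = 2$)
$b \left(- L + 8\right) = - 100 \left(\left(-1\right) 2 + 8\right) = - 100 \left(-2 + 8\right) = \left(-100\right) 6 = -600$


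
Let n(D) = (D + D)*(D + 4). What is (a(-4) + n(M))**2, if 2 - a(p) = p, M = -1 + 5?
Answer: 4900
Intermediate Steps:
M = 4
a(p) = 2 - p
n(D) = 2*D*(4 + D) (n(D) = (2*D)*(4 + D) = 2*D*(4 + D))
(a(-4) + n(M))**2 = ((2 - 1*(-4)) + 2*4*(4 + 4))**2 = ((2 + 4) + 2*4*8)**2 = (6 + 64)**2 = 70**2 = 4900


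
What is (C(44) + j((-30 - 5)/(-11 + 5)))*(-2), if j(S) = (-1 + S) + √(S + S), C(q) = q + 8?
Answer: -341/3 - 2*√105/3 ≈ -120.50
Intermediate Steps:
C(q) = 8 + q
j(S) = -1 + S + √2*√S (j(S) = (-1 + S) + √(2*S) = (-1 + S) + √2*√S = -1 + S + √2*√S)
(C(44) + j((-30 - 5)/(-11 + 5)))*(-2) = ((8 + 44) + (-1 + (-30 - 5)/(-11 + 5) + √2*√((-30 - 5)/(-11 + 5))))*(-2) = (52 + (-1 - 35/(-6) + √2*√(-35/(-6))))*(-2) = (52 + (-1 - 35*(-⅙) + √2*√(-35*(-⅙))))*(-2) = (52 + (-1 + 35/6 + √2*√(35/6)))*(-2) = (52 + (-1 + 35/6 + √2*(√210/6)))*(-2) = (52 + (-1 + 35/6 + √105/3))*(-2) = (52 + (29/6 + √105/3))*(-2) = (341/6 + √105/3)*(-2) = -341/3 - 2*√105/3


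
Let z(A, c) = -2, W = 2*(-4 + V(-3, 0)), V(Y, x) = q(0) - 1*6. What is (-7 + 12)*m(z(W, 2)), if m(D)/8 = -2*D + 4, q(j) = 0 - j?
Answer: 320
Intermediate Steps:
q(j) = -j
V(Y, x) = -6 (V(Y, x) = -1*0 - 1*6 = 0 - 6 = -6)
W = -20 (W = 2*(-4 - 6) = 2*(-10) = -20)
m(D) = 32 - 16*D (m(D) = 8*(-2*D + 4) = 8*(4 - 2*D) = 32 - 16*D)
(-7 + 12)*m(z(W, 2)) = (-7 + 12)*(32 - 16*(-2)) = 5*(32 + 32) = 5*64 = 320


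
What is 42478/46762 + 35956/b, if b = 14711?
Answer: 1153134165/343957891 ≈ 3.3525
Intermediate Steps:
42478/46762 + 35956/b = 42478/46762 + 35956/14711 = 42478*(1/46762) + 35956*(1/14711) = 21239/23381 + 35956/14711 = 1153134165/343957891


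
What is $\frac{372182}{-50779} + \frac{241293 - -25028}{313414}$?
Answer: $- \frac{103123535289}{15914849506} \approx -6.4797$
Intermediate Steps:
$\frac{372182}{-50779} + \frac{241293 - -25028}{313414} = 372182 \left(- \frac{1}{50779}\right) + \left(241293 + 25028\right) \frac{1}{313414} = - \frac{372182}{50779} + 266321 \cdot \frac{1}{313414} = - \frac{372182}{50779} + \frac{266321}{313414} = - \frac{103123535289}{15914849506}$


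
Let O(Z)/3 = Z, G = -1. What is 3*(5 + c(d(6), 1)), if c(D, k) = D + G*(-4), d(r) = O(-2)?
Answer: 9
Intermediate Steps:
O(Z) = 3*Z
d(r) = -6 (d(r) = 3*(-2) = -6)
c(D, k) = 4 + D (c(D, k) = D - 1*(-4) = D + 4 = 4 + D)
3*(5 + c(d(6), 1)) = 3*(5 + (4 - 6)) = 3*(5 - 2) = 3*3 = 9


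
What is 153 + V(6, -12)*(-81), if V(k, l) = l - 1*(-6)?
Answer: 639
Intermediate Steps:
V(k, l) = 6 + l (V(k, l) = l + 6 = 6 + l)
153 + V(6, -12)*(-81) = 153 + (6 - 12)*(-81) = 153 - 6*(-81) = 153 + 486 = 639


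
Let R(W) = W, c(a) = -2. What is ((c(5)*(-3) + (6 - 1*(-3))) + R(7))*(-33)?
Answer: -726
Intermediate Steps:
((c(5)*(-3) + (6 - 1*(-3))) + R(7))*(-33) = ((-2*(-3) + (6 - 1*(-3))) + 7)*(-33) = ((6 + (6 + 3)) + 7)*(-33) = ((6 + 9) + 7)*(-33) = (15 + 7)*(-33) = 22*(-33) = -726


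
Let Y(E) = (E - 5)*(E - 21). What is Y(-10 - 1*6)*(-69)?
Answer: -53613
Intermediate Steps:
Y(E) = (-21 + E)*(-5 + E) (Y(E) = (-5 + E)*(-21 + E) = (-21 + E)*(-5 + E))
Y(-10 - 1*6)*(-69) = (105 + (-10 - 1*6)**2 - 26*(-10 - 1*6))*(-69) = (105 + (-10 - 6)**2 - 26*(-10 - 6))*(-69) = (105 + (-16)**2 - 26*(-16))*(-69) = (105 + 256 + 416)*(-69) = 777*(-69) = -53613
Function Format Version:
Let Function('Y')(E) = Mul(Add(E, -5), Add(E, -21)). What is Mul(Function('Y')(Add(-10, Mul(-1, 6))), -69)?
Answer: -53613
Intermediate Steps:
Function('Y')(E) = Mul(Add(-21, E), Add(-5, E)) (Function('Y')(E) = Mul(Add(-5, E), Add(-21, E)) = Mul(Add(-21, E), Add(-5, E)))
Mul(Function('Y')(Add(-10, Mul(-1, 6))), -69) = Mul(Add(105, Pow(Add(-10, Mul(-1, 6)), 2), Mul(-26, Add(-10, Mul(-1, 6)))), -69) = Mul(Add(105, Pow(Add(-10, -6), 2), Mul(-26, Add(-10, -6))), -69) = Mul(Add(105, Pow(-16, 2), Mul(-26, -16)), -69) = Mul(Add(105, 256, 416), -69) = Mul(777, -69) = -53613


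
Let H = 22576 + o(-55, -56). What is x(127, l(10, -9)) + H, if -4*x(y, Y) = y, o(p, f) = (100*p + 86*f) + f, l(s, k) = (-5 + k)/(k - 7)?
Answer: 48689/4 ≈ 12172.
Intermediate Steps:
l(s, k) = (-5 + k)/(-7 + k)
o(p, f) = 87*f + 100*p (o(p, f) = (86*f + 100*p) + f = 87*f + 100*p)
H = 12204 (H = 22576 + (87*(-56) + 100*(-55)) = 22576 + (-4872 - 5500) = 22576 - 10372 = 12204)
x(y, Y) = -y/4
x(127, l(10, -9)) + H = -¼*127 + 12204 = -127/4 + 12204 = 48689/4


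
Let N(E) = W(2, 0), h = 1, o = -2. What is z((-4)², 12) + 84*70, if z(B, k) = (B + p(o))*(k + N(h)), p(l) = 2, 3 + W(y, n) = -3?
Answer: 5988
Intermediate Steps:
W(y, n) = -6 (W(y, n) = -3 - 3 = -6)
N(E) = -6
z(B, k) = (-6 + k)*(2 + B) (z(B, k) = (B + 2)*(k - 6) = (2 + B)*(-6 + k) = (-6 + k)*(2 + B))
z((-4)², 12) + 84*70 = (-12 - 6*(-4)² + 2*12 + (-4)²*12) + 84*70 = (-12 - 6*16 + 24 + 16*12) + 5880 = (-12 - 96 + 24 + 192) + 5880 = 108 + 5880 = 5988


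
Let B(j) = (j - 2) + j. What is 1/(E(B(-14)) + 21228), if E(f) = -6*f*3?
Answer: 1/21768 ≈ 4.5939e-5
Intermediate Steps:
B(j) = -2 + 2*j (B(j) = (-2 + j) + j = -2 + 2*j)
E(f) = -18*f
1/(E(B(-14)) + 21228) = 1/(-18*(-2 + 2*(-14)) + 21228) = 1/(-18*(-2 - 28) + 21228) = 1/(-18*(-30) + 21228) = 1/(540 + 21228) = 1/21768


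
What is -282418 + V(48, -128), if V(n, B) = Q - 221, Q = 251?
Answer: -282388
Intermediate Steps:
V(n, B) = 30 (V(n, B) = 251 - 221 = 30)
-282418 + V(48, -128) = -282418 + 30 = -282388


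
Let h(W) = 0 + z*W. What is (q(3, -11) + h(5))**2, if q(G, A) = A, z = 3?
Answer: 16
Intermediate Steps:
h(W) = 3*W (h(W) = 0 + 3*W = 3*W)
(q(3, -11) + h(5))**2 = (-11 + 3*5)**2 = (-11 + 15)**2 = 4**2 = 16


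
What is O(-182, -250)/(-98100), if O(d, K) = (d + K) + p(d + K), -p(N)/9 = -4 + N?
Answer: -97/2725 ≈ -0.035596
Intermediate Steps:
p(N) = 36 - 9*N (p(N) = -9*(-4 + N) = 36 - 9*N)
O(d, K) = 36 - 8*K - 8*d (O(d, K) = (d + K) + (36 - 9*(d + K)) = (K + d) + (36 - 9*(K + d)) = (K + d) + (36 + (-9*K - 9*d)) = (K + d) + (36 - 9*K - 9*d) = 36 - 8*K - 8*d)
O(-182, -250)/(-98100) = (36 - 8*(-250) - 8*(-182))/(-98100) = (36 + 2000 + 1456)*(-1/98100) = 3492*(-1/98100) = -97/2725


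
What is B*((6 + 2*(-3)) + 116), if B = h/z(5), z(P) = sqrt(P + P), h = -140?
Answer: -1624*sqrt(10) ≈ -5135.5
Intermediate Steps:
z(P) = sqrt(2)*sqrt(P) (z(P) = sqrt(2*P) = sqrt(2)*sqrt(P))
B = -14*sqrt(10) (B = -140*sqrt(10)/10 = -14*sqrt(10) ≈ -44.272)
B*((6 + 2*(-3)) + 116) = (-14*sqrt(10))*((6 + 2*(-3)) + 116) = (-14*sqrt(10))*((6 - 6) + 116) = (-14*sqrt(10))*(0 + 116) = -14*sqrt(10)*116 = -1624*sqrt(10)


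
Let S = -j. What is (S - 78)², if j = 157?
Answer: 55225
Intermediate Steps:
S = -157 (S = -1*157 = -157)
(S - 78)² = (-157 - 78)² = (-235)² = 55225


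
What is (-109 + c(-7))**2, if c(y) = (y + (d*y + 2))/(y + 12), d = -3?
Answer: 279841/25 ≈ 11194.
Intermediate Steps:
c(y) = (2 - 2*y)/(12 + y) (c(y) = (y + (-3*y + 2))/(y + 12) = (y + (2 - 3*y))/(12 + y) = (2 - 2*y)/(12 + y))
(-109 + c(-7))**2 = (-109 + 2*(1 - 1*(-7))/(12 - 7))**2 = (-109 + 2*(1 + 7)/5)**2 = (-109 + 2*(1/5)*8)**2 = (-109 + 16/5)**2 = (-529/5)**2 = 279841/25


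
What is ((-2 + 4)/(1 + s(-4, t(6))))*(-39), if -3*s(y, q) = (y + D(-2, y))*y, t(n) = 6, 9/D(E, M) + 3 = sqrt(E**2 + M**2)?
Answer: -1638/449 - 16848*sqrt(5)/2245 ≈ -20.429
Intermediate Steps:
D(E, M) = 9/(-3 + sqrt(E**2 + M**2))
s(y, q) = -y*(y + 9/(-3 + sqrt(4 + y**2)))/3 (s(y, q) = -(y + 9/(-3 + sqrt((-2)**2 + y**2)))*y/3 = -(y + 9/(-3 + sqrt(4 + y**2)))*y/3 = -y*(y + 9/(-3 + sqrt(4 + y**2)))/3)
((-2 + 4)/(1 + s(-4, t(6))))*(-39) = ((-2 + 4)/(1 - 1*(-4)*(9 - 4*(-3 + sqrt(4 + (-4)**2)))/(-9 + 3*sqrt(4 + (-4)**2))))*(-39) = (2/(1 - 1*(-4)*(9 - 4*(-3 + sqrt(4 + 16)))/(-9 + 3*sqrt(4 + 16))))*(-39) = (2/(1 - 1*(-4)*(9 - 4*(-3 + sqrt(20)))/(-9 + 3*sqrt(20))))*(-39) = (2/(1 - 1*(-4)*(9 - 4*(-3 + 2*sqrt(5)))/(-9 + 3*(2*sqrt(5)))))*(-39) = (2/(1 - 1*(-4)*(9 + (12 - 8*sqrt(5)))/(-9 + 6*sqrt(5))))*(-39) = (2/(1 - 1*(-4)*(21 - 8*sqrt(5))/(-9 + 6*sqrt(5))))*(-39) = (2/(1 + 4*(21 - 8*sqrt(5))/(-9 + 6*sqrt(5))))*(-39) = -78/(1 + 4*(21 - 8*sqrt(5))/(-9 + 6*sqrt(5)))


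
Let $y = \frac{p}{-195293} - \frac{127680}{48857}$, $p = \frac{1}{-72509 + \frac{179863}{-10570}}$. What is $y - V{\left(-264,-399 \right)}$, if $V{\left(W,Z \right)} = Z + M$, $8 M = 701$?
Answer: $\frac{2581057007136337692889}{8359383141298959192} \approx 308.76$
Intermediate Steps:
$M = \frac{701}{8}$ ($M = \frac{1}{8} \cdot 701 = \frac{701}{8} \approx 87.625$)
$p = - \frac{10570}{766599993}$ ($p = \frac{1}{-72509 + 179863 \left(- \frac{1}{10570}\right)} = \frac{1}{-72509 - \frac{179863}{10570}} = \frac{1}{- \frac{766599993}{10570}} = - \frac{10570}{766599993} \approx -1.3788 \cdot 10^{-5}$)
$V{\left(W,Z \right)} = \frac{701}{8} + Z$ ($V{\left(W,Z \right)} = Z + \frac{701}{8} = \frac{701}{8} + Z$)
$y = - \frac{2730739810703215690}{1044922892662369899}$ ($y = - \frac{10570}{766599993 \left(-195293\right)} - \frac{127680}{48857} = \left(- \frac{10570}{766599993}\right) \left(- \frac{1}{195293}\right) - \frac{127680}{48857} = \frac{1510}{21387373204707} - \frac{127680}{48857} = - \frac{2730739810703215690}{1044922892662369899} \approx -2.6133$)
$y - V{\left(-264,-399 \right)} = - \frac{2730739810703215690}{1044922892662369899} - \left(\frac{701}{8} - 399\right) = - \frac{2730739810703215690}{1044922892662369899} - - \frac{2491}{8} = - \frac{2730739810703215690}{1044922892662369899} + \frac{2491}{8} = \frac{2581057007136337692889}{8359383141298959192}$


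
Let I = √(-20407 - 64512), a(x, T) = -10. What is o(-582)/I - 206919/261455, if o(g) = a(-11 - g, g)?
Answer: -206919/261455 + 10*I*√84919/84919 ≈ -0.79141 + 0.034316*I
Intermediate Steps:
o(g) = -10
I = I*√84919 (I = √(-84919) = I*√84919 ≈ 291.41*I)
o(-582)/I - 206919/261455 = -10*(-I*√84919/84919) - 206919/261455 = -(-10)*I*√84919/84919 - 206919*1/261455 = 10*I*√84919/84919 - 206919/261455 = -206919/261455 + 10*I*√84919/84919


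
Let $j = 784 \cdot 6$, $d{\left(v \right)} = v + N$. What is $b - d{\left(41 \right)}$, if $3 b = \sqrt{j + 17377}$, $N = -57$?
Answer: $16 + \frac{\sqrt{22081}}{3} \approx 65.532$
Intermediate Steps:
$d{\left(v \right)} = -57 + v$ ($d{\left(v \right)} = v - 57 = -57 + v$)
$j = 4704$
$b = \frac{\sqrt{22081}}{3}$ ($b = \frac{\sqrt{4704 + 17377}}{3} = \frac{\sqrt{22081}}{3} \approx 49.532$)
$b - d{\left(41 \right)} = \frac{\sqrt{22081}}{3} - \left(-57 + 41\right) = \frac{\sqrt{22081}}{3} - -16 = \frac{\sqrt{22081}}{3} + 16 = 16 + \frac{\sqrt{22081}}{3}$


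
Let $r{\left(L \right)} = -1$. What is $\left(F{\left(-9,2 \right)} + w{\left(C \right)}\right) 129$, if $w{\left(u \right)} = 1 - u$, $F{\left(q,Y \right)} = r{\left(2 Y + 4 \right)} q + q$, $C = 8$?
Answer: $-903$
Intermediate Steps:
$F{\left(q,Y \right)} = 0$ ($F{\left(q,Y \right)} = - q + q = 0$)
$\left(F{\left(-9,2 \right)} + w{\left(C \right)}\right) 129 = \left(0 + \left(1 - 8\right)\right) 129 = \left(0 - 7\right) 129 = \left(-7\right) 129 = -903$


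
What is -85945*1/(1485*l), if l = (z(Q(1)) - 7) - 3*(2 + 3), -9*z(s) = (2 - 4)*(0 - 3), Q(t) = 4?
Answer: 17189/6732 ≈ 2.5533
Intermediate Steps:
z(s) = -⅔ (z(s) = -(2 - 4)*(0 - 3)/9 = -(-2)*(-3)/9 = -⅑*6 = -⅔)
l = -68/3 (l = (-⅔ - 7) - 3*(2 + 3) = -23/3 - 3*5 = -23/3 - 15 = -68/3 ≈ -22.667)
-85945*1/(1485*l) = -85945/(-45*(-33)*(-68/3)) = -85945/(1485*(-68/3)) = -85945/(-33660) = -85945*(-1/33660) = 17189/6732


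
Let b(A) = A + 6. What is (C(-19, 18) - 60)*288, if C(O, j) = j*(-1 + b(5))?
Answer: 34560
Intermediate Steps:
b(A) = 6 + A
C(O, j) = 10*j (C(O, j) = j*(-1 + (6 + 5)) = j*(-1 + 11) = j*10 = 10*j)
(C(-19, 18) - 60)*288 = (10*18 - 60)*288 = (180 - 60)*288 = 120*288 = 34560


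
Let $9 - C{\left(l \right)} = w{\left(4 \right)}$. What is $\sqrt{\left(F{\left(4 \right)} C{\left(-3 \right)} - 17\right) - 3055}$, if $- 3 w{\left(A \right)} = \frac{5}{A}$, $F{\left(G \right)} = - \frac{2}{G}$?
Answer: $\frac{i \sqrt{443046}}{12} \approx 55.468 i$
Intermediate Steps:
$w{\left(A \right)} = - \frac{5}{3 A}$ ($w{\left(A \right)} = - \frac{5 \frac{1}{A}}{3} = - \frac{5}{3 A}$)
$C{\left(l \right)} = \frac{113}{12}$ ($C{\left(l \right)} = 9 - - \frac{5}{3 \cdot 4} = 9 - \left(- \frac{5}{3}\right) \frac{1}{4} = 9 - - \frac{5}{12} = 9 + \frac{5}{12} = \frac{113}{12}$)
$\sqrt{\left(F{\left(4 \right)} C{\left(-3 \right)} - 17\right) - 3055} = \sqrt{\left(- \frac{2}{4} \cdot \frac{113}{12} - 17\right) - 3055} = \sqrt{\left(\left(-2\right) \frac{1}{4} \cdot \frac{113}{12} - 17\right) - 3055} = \sqrt{\left(\left(- \frac{1}{2}\right) \frac{113}{12} - 17\right) - 3055} = \sqrt{\left(- \frac{113}{24} - 17\right) - 3055} = \sqrt{- \frac{521}{24} - 3055} = \sqrt{- \frac{73841}{24}} = \frac{i \sqrt{443046}}{12}$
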